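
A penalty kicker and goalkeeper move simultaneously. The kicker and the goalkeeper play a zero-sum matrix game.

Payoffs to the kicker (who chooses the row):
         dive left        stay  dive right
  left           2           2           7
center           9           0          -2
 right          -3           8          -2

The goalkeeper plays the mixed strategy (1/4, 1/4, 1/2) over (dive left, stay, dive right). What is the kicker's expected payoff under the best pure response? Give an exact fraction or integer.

9/2

left: (2)·(1/4) + (2)·(1/4) + (7)·(1/2) = 9/2.
center: (9)·(1/4) + (0)·(1/4) + (-2)·(1/2) = 5/4.
right: (-3)·(1/4) + (8)·(1/4) + (-2)·(1/2) = 1/4.
The best pure response is left with expected payoff 9/2.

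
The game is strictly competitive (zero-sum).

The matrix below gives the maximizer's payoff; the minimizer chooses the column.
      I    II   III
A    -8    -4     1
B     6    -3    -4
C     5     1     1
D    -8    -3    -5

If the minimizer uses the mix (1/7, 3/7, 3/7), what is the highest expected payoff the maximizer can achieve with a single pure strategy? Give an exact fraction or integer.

11/7

A: (-8)·(1/7) + (-4)·(3/7) + (1)·(3/7) = -17/7.
B: (6)·(1/7) + (-3)·(3/7) + (-4)·(3/7) = -15/7.
C: (5)·(1/7) + (1)·(3/7) + (1)·(3/7) = 11/7.
D: (-8)·(1/7) + (-3)·(3/7) + (-5)·(3/7) = -32/7.
The best pure response is C with expected payoff 11/7.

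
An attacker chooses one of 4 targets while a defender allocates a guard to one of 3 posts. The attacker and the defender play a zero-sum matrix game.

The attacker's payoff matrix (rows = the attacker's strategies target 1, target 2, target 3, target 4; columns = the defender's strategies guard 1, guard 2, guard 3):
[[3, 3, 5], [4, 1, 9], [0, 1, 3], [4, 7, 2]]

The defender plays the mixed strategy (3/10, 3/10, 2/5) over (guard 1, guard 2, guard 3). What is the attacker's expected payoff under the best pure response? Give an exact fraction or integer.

51/10

target 1: (3)·(3/10) + (3)·(3/10) + (5)·(2/5) = 19/5.
target 2: (4)·(3/10) + (1)·(3/10) + (9)·(2/5) = 51/10.
target 3: (0)·(3/10) + (1)·(3/10) + (3)·(2/5) = 3/2.
target 4: (4)·(3/10) + (7)·(3/10) + (2)·(2/5) = 41/10.
The best pure response is target 2 with expected payoff 51/10.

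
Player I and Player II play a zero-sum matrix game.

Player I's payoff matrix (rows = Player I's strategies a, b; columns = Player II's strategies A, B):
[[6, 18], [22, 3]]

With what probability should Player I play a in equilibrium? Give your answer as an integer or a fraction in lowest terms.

19/31

Row minima are 6 and 3, so Player I's maximin is 6; column maxima are 22 and 18, so Player II's minimax is 18. These differ, so the equilibrium is in mixed strategies.
Let Player I play a with probability p. Player II is indifferent when 6p + 22(1−p) = 18p + 3(1−p), giving p = 19/31.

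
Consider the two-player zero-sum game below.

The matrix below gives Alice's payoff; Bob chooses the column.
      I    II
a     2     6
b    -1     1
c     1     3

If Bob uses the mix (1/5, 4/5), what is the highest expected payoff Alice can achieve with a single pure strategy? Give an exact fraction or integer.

26/5

a: (2)·(1/5) + (6)·(4/5) = 26/5.
b: (-1)·(1/5) + (1)·(4/5) = 3/5.
c: (1)·(1/5) + (3)·(4/5) = 13/5.
The best pure response is a with expected payoff 26/5.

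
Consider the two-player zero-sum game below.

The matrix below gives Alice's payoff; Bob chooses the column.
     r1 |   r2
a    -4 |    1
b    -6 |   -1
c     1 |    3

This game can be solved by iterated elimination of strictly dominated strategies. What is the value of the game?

Row a is strictly dominated by row c (1>-4, 3>1); eliminate a.
Column r2 is strictly dominated by r1 for Bob (-6<-1, 1<3); eliminate r2.
Row b is strictly dominated by row c (1>-6); eliminate b.
Only (c, r1) remains, with payoff 1.

1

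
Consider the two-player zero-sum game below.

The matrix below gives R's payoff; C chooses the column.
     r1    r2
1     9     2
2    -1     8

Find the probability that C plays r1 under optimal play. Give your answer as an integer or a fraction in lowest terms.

Row minima are 2 and -1, so R's maximin is 2; column maxima are 9 and 8, so C's minimax is 8. These differ, so the equilibrium is in mixed strategies.
Let C play r1 with probability q. R is indifferent when 9q + 2(1−q) = −q + 8(1−q), giving q = 3/8.

3/8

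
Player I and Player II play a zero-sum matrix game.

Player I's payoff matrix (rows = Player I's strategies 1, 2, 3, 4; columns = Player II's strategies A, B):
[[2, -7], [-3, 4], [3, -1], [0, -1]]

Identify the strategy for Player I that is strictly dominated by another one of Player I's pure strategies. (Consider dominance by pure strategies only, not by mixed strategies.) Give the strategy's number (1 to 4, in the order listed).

1

Compare 1 with 3: 3 > 2, -1 > -7.
So 3 strictly dominates 1 for Player I; 1 is strictly dominated.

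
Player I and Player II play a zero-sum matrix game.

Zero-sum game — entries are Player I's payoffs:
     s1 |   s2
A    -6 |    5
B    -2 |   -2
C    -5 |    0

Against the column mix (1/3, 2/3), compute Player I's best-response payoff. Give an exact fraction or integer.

A: (-6)·(1/3) + (5)·(2/3) = 4/3.
B: (-2)·(1/3) + (-2)·(2/3) = -2.
C: (-5)·(1/3) + (0)·(2/3) = -5/3.
The best pure response is A with expected payoff 4/3.

4/3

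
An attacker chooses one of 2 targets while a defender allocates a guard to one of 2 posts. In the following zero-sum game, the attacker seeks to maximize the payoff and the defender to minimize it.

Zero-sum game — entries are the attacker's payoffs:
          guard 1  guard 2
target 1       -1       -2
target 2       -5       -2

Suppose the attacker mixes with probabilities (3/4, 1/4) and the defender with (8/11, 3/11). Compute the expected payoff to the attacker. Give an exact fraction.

Against (8/11, 3/11), each row's expected payoff is target 1: -14/11; target 2: -46/11.
Taking the (3/4, 1/4)-weighted average: (3/4)·(-14/11) + (1/4)·(-46/11) = -2.

-2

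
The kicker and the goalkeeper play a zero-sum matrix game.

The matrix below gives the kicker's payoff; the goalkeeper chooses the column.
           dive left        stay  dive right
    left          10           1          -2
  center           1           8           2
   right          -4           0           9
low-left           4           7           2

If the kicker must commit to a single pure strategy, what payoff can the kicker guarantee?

The worst-case payoff for each row is left: -2, center: 1, right: -4, low-left: 2.
The best of these is 2.

2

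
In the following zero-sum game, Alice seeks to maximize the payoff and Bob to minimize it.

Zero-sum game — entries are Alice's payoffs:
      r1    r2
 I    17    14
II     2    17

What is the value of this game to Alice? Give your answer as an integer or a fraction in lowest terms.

Row minima are 14 and 2, so Alice's maximin is 14; column maxima are 17 and 17, so Bob's minimax is 17. These differ, so the equilibrium is in mixed strategies.
Let Alice play I with probability p. Bob is indifferent when 17p + 2(1−p) = 14p + 17(1−p), giving p = 5/6.
Let Bob play r1 with probability q. Alice is indifferent when 17q + 14(1−q) = 2q + 17(1−q), giving q = 1/6.
The value is 17·(1/6) + (14)·(5/6) = 29/2.

29/2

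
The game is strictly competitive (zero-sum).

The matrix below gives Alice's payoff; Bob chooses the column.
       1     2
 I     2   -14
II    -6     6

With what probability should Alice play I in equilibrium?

3/7

Row minima are -14 and -6, so Alice's maximin is -6; column maxima are 2 and 6, so Bob's minimax is 2. These differ, so the equilibrium is in mixed strategies.
Let Alice play I with probability p. Bob is indifferent when 2p − 6(1−p) = −14p + 6(1−p), giving p = 3/7.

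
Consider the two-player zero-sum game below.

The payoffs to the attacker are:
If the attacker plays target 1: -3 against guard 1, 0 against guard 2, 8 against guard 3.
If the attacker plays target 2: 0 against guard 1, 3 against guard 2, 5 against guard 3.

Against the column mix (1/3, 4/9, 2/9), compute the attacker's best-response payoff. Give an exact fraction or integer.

22/9

target 1: (-3)·(1/3) + (0)·(4/9) + (8)·(2/9) = 7/9.
target 2: (0)·(1/3) + (3)·(4/9) + (5)·(2/9) = 22/9.
The best pure response is target 2 with expected payoff 22/9.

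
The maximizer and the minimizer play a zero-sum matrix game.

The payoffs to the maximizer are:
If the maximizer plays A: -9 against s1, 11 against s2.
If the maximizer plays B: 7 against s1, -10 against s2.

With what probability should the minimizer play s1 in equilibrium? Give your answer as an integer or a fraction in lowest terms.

21/37

Row minima are -9 and -10, so the maximizer's maximin is -9; column maxima are 7 and 11, so the minimizer's minimax is 7. These differ, so the equilibrium is in mixed strategies.
Let the minimizer play s1 with probability q. The maximizer is indifferent when −9q + 11(1−q) = 7q − 10(1−q), giving q = 21/37.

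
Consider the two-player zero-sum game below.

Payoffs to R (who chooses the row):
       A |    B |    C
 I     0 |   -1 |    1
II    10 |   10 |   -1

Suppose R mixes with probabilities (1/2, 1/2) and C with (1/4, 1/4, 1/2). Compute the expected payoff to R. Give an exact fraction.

Against (1/4, 1/4, 1/2), each row's expected payoff is I: 1/4; II: 9/2.
Taking the (1/2, 1/2)-weighted average: (1/2)·(1/4) + (1/2)·(9/2) = 19/8.

19/8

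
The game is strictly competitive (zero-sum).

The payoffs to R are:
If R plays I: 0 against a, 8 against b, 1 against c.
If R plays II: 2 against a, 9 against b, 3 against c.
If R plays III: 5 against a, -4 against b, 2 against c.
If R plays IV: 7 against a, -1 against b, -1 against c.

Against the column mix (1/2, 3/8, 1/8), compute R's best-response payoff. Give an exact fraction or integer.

19/4

I: (0)·(1/2) + (8)·(3/8) + (1)·(1/8) = 25/8.
II: (2)·(1/2) + (9)·(3/8) + (3)·(1/8) = 19/4.
III: (5)·(1/2) + (-4)·(3/8) + (2)·(1/8) = 5/4.
IV: (7)·(1/2) + (-1)·(3/8) + (-1)·(1/8) = 3.
The best pure response is II with expected payoff 19/4.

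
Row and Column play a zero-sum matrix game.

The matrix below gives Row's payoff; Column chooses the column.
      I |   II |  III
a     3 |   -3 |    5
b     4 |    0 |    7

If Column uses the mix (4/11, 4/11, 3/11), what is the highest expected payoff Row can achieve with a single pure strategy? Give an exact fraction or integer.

a: (3)·(4/11) + (-3)·(4/11) + (5)·(3/11) = 15/11.
b: (4)·(4/11) + (0)·(4/11) + (7)·(3/11) = 37/11.
The best pure response is b with expected payoff 37/11.

37/11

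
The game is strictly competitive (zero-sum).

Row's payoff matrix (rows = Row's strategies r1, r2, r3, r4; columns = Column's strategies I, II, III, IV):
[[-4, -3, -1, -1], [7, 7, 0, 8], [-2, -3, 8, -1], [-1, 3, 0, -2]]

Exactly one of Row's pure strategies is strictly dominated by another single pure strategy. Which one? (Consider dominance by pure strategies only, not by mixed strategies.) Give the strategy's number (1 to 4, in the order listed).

1

Compare r1 with r2: 7 > -4, 7 > -3, 0 > -1, 8 > -1.
So r2 strictly dominates r1 for Row; r1 is strictly dominated.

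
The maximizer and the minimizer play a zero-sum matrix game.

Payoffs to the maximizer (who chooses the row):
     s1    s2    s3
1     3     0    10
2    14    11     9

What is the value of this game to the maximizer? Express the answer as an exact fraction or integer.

55/6

Column s1 is strictly dominated by s2 for the minimizer (it gives the maximizer more in every row).
The remaining 2×2 game on (1, 2) × (s2, s3) has no saddle point. Let the maximizer play 1 with probability p; indifference gives 11(1−p) = 10p + 9(1−p), so p = 1/6.
Similarly the minimizer's optimal q on s2 is 1/12, and the value is 0·(1/12) + (10)·(11/12) = 55/6.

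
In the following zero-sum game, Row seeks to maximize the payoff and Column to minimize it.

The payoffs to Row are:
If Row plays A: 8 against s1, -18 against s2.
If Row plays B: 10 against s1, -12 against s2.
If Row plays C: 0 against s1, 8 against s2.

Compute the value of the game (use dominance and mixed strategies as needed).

Row A is strictly dominated by row B, so Row never plays it.
The remaining 2×2 game on (B, C) × (s1, s2) has no saddle point. Let Row play B with probability p; indifference gives 10p = −12p + 8(1−p), so p = 4/15.
Similarly Column's optimal q on s1 is 2/3, and the value is 10·(2/3) + (-12)·(1/3) = 8/3.

8/3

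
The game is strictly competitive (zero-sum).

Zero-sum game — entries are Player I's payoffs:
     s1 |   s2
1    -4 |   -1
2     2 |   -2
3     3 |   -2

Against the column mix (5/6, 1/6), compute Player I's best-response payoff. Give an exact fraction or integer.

13/6

1: (-4)·(5/6) + (-1)·(1/6) = -7/2.
2: (2)·(5/6) + (-2)·(1/6) = 4/3.
3: (3)·(5/6) + (-2)·(1/6) = 13/6.
The best pure response is 3 with expected payoff 13/6.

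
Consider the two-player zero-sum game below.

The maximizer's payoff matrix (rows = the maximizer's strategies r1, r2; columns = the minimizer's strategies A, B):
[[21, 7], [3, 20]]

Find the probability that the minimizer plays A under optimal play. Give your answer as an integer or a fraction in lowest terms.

13/31

Row minima are 7 and 3, so the maximizer's maximin is 7; column maxima are 21 and 20, so the minimizer's minimax is 20. These differ, so the equilibrium is in mixed strategies.
Let the minimizer play A with probability q. The maximizer is indifferent when 21q + 7(1−q) = 3q + 20(1−q), giving q = 13/31.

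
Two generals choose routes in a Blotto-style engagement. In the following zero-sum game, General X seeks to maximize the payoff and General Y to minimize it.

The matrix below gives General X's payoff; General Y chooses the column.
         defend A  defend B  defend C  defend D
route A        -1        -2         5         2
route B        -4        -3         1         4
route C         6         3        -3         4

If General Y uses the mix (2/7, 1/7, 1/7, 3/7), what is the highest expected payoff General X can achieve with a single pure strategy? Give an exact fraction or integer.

24/7

route A: (-1)·(2/7) + (-2)·(1/7) + (5)·(1/7) + (2)·(3/7) = 1.
route B: (-4)·(2/7) + (-3)·(1/7) + (1)·(1/7) + (4)·(3/7) = 2/7.
route C: (6)·(2/7) + (3)·(1/7) + (-3)·(1/7) + (4)·(3/7) = 24/7.
The best pure response is route C with expected payoff 24/7.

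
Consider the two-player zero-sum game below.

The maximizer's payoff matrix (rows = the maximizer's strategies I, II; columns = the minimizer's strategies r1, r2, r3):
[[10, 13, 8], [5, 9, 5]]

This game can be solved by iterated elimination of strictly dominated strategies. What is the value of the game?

8

Row II is strictly dominated by row I (10>5, 13>9, 8>5); eliminate II.
Column r1 is strictly dominated by r3 for the minimizer (8<10); eliminate r1.
Column r2 is strictly dominated by r3 for the minimizer (8<13); eliminate r2.
Only (I, r3) remains, with payoff 8.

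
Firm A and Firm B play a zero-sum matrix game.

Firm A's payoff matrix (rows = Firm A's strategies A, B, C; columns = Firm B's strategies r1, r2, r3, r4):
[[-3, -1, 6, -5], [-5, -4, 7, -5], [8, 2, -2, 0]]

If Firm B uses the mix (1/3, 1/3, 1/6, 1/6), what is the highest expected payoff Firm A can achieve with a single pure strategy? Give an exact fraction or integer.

A: (-3)·(1/3) + (-1)·(1/3) + (6)·(1/6) + (-5)·(1/6) = -7/6.
B: (-5)·(1/3) + (-4)·(1/3) + (7)·(1/6) + (-5)·(1/6) = -8/3.
C: (8)·(1/3) + (2)·(1/3) + (-2)·(1/6) + (0)·(1/6) = 3.
The best pure response is C with expected payoff 3.

3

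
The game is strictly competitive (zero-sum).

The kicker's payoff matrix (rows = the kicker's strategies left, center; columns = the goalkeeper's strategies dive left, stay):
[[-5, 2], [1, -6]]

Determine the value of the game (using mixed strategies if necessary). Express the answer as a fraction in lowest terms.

-2

Row minima are -5 and -6, so the kicker's maximin is -5; column maxima are 1 and 2, so the goalkeeper's minimax is 1. These differ, so the equilibrium is in mixed strategies.
Let the kicker play left with probability p. The goalkeeper is indifferent when −5p + (1−p) = 2p − 6(1−p), giving p = 1/2.
Let the goalkeeper play dive left with probability q. The kicker is indifferent when −5q + 2(1−q) = q − 6(1−q), giving q = 4/7.
The value is -5·(4/7) + (2)·(3/7) = -2.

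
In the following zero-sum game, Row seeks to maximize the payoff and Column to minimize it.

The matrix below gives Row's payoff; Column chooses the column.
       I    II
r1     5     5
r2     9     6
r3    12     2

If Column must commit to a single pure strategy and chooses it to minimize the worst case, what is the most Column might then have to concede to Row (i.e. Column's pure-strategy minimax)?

6

The worst case (largest entry) in each column is I: 12, II: 6.
The best (smallest) of these is 6.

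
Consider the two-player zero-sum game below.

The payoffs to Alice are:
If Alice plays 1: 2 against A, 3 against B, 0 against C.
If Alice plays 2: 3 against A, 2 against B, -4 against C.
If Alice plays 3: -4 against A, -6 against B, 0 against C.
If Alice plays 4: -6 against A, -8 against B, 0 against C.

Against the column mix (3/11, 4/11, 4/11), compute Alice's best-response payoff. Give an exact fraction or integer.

1: (2)·(3/11) + (3)·(4/11) + (0)·(4/11) = 18/11.
2: (3)·(3/11) + (2)·(4/11) + (-4)·(4/11) = 1/11.
3: (-4)·(3/11) + (-6)·(4/11) + (0)·(4/11) = -36/11.
4: (-6)·(3/11) + (-8)·(4/11) + (0)·(4/11) = -50/11.
The best pure response is 1 with expected payoff 18/11.

18/11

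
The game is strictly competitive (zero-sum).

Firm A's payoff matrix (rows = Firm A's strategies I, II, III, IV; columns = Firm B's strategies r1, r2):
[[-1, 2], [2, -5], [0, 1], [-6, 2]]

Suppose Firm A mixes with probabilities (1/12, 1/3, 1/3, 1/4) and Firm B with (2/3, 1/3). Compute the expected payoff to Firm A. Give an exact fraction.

Against (2/3, 1/3), each row's expected payoff is I: 0; II: -1/3; III: 1/3; IV: -10/3.
Taking the (1/12, 1/3, 1/3, 1/4)-weighted average: (1/12)·(0) + (1/3)·(-1/3) + (1/3)·(1/3) + (1/4)·(-10/3) = -5/6.

-5/6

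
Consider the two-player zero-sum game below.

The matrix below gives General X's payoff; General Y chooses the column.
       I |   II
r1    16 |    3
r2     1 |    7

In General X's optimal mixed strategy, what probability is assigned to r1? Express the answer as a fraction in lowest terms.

Row minima are 3 and 1, so General X's maximin is 3; column maxima are 16 and 7, so General Y's minimax is 7. These differ, so the equilibrium is in mixed strategies.
Let General X play r1 with probability p. General Y is indifferent when 16p + (1−p) = 3p + 7(1−p), giving p = 6/19.

6/19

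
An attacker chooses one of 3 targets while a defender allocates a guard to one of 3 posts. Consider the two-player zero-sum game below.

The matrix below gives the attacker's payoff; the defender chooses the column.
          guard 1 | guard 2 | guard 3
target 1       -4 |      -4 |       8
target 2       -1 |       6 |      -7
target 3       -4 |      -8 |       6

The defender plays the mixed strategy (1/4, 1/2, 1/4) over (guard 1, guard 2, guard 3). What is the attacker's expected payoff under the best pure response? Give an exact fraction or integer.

target 1: (-4)·(1/4) + (-4)·(1/2) + (8)·(1/4) = -1.
target 2: (-1)·(1/4) + (6)·(1/2) + (-7)·(1/4) = 1.
target 3: (-4)·(1/4) + (-8)·(1/2) + (6)·(1/4) = -7/2.
The best pure response is target 2 with expected payoff 1.

1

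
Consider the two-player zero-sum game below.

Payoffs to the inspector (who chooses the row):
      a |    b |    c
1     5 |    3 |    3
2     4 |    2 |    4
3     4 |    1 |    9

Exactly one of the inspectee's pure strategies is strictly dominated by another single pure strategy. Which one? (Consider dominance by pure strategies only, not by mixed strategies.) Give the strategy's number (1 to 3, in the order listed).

1

The inspectee prefers columns that give the inspector less. Compare a with b: 3 < 5, 2 < 4, 1 < 4.
So b strictly dominates a for the inspectee; a is strictly dominated.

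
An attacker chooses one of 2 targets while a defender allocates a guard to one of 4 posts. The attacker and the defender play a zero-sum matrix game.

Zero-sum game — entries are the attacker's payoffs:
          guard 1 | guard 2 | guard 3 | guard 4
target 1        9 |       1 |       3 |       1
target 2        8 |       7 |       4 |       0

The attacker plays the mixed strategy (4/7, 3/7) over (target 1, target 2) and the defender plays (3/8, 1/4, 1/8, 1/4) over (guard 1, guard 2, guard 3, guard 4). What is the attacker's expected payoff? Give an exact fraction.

Against (3/8, 1/4, 1/8, 1/4), each row's expected payoff is target 1: 17/4; target 2: 21/4.
Taking the (4/7, 3/7)-weighted average: (4/7)·(17/4) + (3/7)·(21/4) = 131/28.

131/28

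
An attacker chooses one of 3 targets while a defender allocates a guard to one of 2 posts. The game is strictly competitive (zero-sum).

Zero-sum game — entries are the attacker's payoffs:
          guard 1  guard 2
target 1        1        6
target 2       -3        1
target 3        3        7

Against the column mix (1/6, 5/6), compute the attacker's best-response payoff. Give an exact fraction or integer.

19/3

target 1: (1)·(1/6) + (6)·(5/6) = 31/6.
target 2: (-3)·(1/6) + (1)·(5/6) = 1/3.
target 3: (3)·(1/6) + (7)·(5/6) = 19/3.
The best pure response is target 3 with expected payoff 19/3.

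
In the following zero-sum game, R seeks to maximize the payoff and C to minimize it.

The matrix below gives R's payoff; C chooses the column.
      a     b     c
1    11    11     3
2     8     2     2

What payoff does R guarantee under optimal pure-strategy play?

3

Row minima: 3, 2 → R's maximin is 3.
Column maxima: 11, 11, 3 → C's minimax is 3.
They coincide at (1, c), so the value is 3.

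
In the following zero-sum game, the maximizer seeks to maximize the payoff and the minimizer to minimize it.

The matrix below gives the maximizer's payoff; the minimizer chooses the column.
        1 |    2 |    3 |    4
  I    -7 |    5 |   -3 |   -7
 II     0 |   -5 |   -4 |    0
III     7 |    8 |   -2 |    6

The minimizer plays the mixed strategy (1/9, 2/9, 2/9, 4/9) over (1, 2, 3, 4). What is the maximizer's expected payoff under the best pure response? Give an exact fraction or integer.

I: (-7)·(1/9) + (5)·(2/9) + (-3)·(2/9) + (-7)·(4/9) = -31/9.
II: (0)·(1/9) + (-5)·(2/9) + (-4)·(2/9) + (0)·(4/9) = -2.
III: (7)·(1/9) + (8)·(2/9) + (-2)·(2/9) + (6)·(4/9) = 43/9.
The best pure response is III with expected payoff 43/9.

43/9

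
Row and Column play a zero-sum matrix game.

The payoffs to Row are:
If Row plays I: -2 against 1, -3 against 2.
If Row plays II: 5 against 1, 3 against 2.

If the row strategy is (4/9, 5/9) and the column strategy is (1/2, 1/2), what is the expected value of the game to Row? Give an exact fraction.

Against (1/2, 1/2), each row's expected payoff is I: -5/2; II: 4.
Taking the (4/9, 5/9)-weighted average: (4/9)·(-5/2) + (5/9)·(4) = 10/9.

10/9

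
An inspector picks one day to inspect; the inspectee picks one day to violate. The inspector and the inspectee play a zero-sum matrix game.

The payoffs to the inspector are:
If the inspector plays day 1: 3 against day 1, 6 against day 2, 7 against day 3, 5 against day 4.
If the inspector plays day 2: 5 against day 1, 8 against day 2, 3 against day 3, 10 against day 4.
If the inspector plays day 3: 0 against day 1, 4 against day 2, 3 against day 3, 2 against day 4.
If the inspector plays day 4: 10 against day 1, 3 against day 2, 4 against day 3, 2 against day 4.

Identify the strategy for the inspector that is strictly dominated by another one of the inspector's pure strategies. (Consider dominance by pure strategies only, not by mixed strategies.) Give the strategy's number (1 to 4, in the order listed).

3

Compare day 3 with day 1: 3 > 0, 6 > 4, 7 > 3, 5 > 2.
So day 1 strictly dominates day 3 for the inspector; day 3 is strictly dominated.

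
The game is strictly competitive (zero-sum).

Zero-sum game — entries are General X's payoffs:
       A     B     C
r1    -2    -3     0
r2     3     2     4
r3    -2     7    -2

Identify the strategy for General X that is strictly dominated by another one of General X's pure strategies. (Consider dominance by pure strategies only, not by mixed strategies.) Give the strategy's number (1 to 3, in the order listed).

1

Compare r1 with r2: 3 > -2, 2 > -3, 4 > 0.
So r2 strictly dominates r1 for General X; r1 is strictly dominated.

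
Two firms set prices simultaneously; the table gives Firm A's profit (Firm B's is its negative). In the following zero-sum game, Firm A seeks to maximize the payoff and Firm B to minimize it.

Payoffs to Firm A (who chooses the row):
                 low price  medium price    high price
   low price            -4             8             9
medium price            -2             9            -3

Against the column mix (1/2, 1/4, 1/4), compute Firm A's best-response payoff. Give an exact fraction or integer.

low price: (-4)·(1/2) + (8)·(1/4) + (9)·(1/4) = 9/4.
medium price: (-2)·(1/2) + (9)·(1/4) + (-3)·(1/4) = 1/2.
The best pure response is low price with expected payoff 9/4.

9/4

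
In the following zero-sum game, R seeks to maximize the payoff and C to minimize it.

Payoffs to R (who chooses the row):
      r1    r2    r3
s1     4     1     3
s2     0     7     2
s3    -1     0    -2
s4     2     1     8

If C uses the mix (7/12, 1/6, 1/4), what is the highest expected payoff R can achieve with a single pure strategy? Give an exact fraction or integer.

s1: (4)·(7/12) + (1)·(1/6) + (3)·(1/4) = 13/4.
s2: (0)·(7/12) + (7)·(1/6) + (2)·(1/4) = 5/3.
s3: (-1)·(7/12) + (0)·(1/6) + (-2)·(1/4) = -13/12.
s4: (2)·(7/12) + (1)·(1/6) + (8)·(1/4) = 10/3.
The best pure response is s4 with expected payoff 10/3.

10/3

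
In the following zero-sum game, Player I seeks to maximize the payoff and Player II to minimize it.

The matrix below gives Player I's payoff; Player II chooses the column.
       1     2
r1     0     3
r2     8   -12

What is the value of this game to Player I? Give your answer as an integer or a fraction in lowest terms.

24/23

Row minima are 0 and -12, so Player I's maximin is 0; column maxima are 8 and 3, so Player II's minimax is 3. These differ, so the equilibrium is in mixed strategies.
Let Player I play r1 with probability p. Player II is indifferent when 8(1−p) = 3p − 12(1−p), giving p = 20/23.
Let Player II play 1 with probability q. Player I is indifferent when 3(1−q) = 8q − 12(1−q), giving q = 15/23.
The value is 0·(15/23) + (3)·(8/23) = 24/23.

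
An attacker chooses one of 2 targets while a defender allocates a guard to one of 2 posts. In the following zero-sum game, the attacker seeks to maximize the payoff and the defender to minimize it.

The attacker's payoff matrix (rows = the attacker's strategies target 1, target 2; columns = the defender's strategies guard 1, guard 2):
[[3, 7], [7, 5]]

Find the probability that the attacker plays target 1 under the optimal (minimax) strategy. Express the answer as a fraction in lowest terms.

1/3

Row minima are 3 and 5, so the attacker's maximin is 5; column maxima are 7 and 7, so the defender's minimax is 7. These differ, so the equilibrium is in mixed strategies.
Let the attacker play target 1 with probability p. The defender is indifferent when 3p + 7(1−p) = 7p + 5(1−p), giving p = 1/3.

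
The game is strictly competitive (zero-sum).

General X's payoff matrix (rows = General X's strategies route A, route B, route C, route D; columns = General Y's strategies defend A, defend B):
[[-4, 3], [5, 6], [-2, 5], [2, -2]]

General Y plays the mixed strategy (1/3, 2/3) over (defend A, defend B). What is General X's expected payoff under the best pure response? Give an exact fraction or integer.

route A: (-4)·(1/3) + (3)·(2/3) = 2/3.
route B: (5)·(1/3) + (6)·(2/3) = 17/3.
route C: (-2)·(1/3) + (5)·(2/3) = 8/3.
route D: (2)·(1/3) + (-2)·(2/3) = -2/3.
The best pure response is route B with expected payoff 17/3.

17/3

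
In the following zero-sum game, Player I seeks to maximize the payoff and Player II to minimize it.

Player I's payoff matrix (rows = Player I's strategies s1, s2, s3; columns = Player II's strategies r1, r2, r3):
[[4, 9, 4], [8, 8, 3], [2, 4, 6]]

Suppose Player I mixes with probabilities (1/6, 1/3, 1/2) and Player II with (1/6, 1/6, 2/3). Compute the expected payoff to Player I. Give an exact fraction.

175/36

Against (1/6, 1/6, 2/3), each row's expected payoff is s1: 29/6; s2: 14/3; s3: 5.
Taking the (1/6, 1/3, 1/2)-weighted average: (1/6)·(29/6) + (1/3)·(14/3) + (1/2)·(5) = 175/36.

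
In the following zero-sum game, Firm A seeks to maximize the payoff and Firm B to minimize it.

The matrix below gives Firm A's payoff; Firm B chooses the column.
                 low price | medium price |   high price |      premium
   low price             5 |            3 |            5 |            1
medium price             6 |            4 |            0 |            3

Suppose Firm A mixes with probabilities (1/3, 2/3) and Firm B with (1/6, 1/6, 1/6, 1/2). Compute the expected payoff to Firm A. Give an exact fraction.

Against (1/6, 1/6, 1/6, 1/2), each row's expected payoff is low price: 8/3; medium price: 19/6.
Taking the (1/3, 2/3)-weighted average: (1/3)·(8/3) + (2/3)·(19/6) = 3.

3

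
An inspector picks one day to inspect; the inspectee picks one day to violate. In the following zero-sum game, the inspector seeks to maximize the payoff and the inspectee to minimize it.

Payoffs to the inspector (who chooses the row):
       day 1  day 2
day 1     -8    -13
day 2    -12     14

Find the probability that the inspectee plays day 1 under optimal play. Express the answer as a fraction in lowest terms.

27/31

Row minima are -13 and -12, so the inspector's maximin is -12; column maxima are -8 and 14, so the inspectee's minimax is -8. These differ, so the equilibrium is in mixed strategies.
Let the inspectee play day 1 with probability q. The inspector is indifferent when −8q − 13(1−q) = −12q + 14(1−q), giving q = 27/31.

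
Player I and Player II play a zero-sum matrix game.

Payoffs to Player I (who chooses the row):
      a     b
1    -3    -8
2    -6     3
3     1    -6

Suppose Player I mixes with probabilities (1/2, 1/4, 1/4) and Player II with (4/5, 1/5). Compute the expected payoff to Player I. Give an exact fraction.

-63/20

Against (4/5, 1/5), each row's expected payoff is 1: -4; 2: -21/5; 3: -2/5.
Taking the (1/2, 1/4, 1/4)-weighted average: (1/2)·(-4) + (1/4)·(-21/5) + (1/4)·(-2/5) = -63/20.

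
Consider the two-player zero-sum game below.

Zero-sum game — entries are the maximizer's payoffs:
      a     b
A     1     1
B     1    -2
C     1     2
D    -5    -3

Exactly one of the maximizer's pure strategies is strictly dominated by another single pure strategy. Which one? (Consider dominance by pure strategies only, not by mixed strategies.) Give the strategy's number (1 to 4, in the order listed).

4

Compare D with A: 1 > -5, 1 > -3.
So A strictly dominates D for the maximizer; D is strictly dominated.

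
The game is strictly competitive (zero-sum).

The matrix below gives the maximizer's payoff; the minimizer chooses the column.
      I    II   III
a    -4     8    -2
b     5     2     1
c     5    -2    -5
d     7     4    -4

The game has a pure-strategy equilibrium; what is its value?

1

Row minima: -4, 1, -5, -4 → the maximizer's maximin is 1.
Column maxima: 7, 8, 1 → the minimizer's minimax is 1.
They coincide at (b, III), so the value is 1.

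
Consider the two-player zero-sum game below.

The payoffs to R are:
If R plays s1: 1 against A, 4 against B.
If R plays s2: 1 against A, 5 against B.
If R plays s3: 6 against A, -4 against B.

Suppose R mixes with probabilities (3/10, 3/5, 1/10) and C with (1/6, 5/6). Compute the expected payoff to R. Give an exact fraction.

Against (1/6, 5/6), each row's expected payoff is s1: 7/2; s2: 13/3; s3: -7/3.
Taking the (3/10, 3/5, 1/10)-weighted average: (3/10)·(7/2) + (3/5)·(13/3) + (1/10)·(-7/3) = 41/12.

41/12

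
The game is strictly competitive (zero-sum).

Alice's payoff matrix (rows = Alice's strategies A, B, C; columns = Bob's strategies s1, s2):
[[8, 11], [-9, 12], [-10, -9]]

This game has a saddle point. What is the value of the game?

Row minima: 8, -9, -10 → Alice's maximin is 8.
Column maxima: 8, 12 → Bob's minimax is 8.
They coincide at (A, s1), so the value is 8.

8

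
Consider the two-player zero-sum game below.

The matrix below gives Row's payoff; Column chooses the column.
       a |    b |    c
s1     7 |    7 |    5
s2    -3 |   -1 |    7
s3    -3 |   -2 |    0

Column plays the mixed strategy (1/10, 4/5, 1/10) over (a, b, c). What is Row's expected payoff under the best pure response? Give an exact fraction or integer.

s1: (7)·(1/10) + (7)·(4/5) + (5)·(1/10) = 34/5.
s2: (-3)·(1/10) + (-1)·(4/5) + (7)·(1/10) = -2/5.
s3: (-3)·(1/10) + (-2)·(4/5) + (0)·(1/10) = -19/10.
The best pure response is s1 with expected payoff 34/5.

34/5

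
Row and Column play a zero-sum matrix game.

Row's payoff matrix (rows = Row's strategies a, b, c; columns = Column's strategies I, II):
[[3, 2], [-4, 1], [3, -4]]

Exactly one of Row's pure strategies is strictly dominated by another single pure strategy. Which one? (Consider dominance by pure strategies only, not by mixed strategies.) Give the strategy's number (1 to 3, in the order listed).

2

Compare b with a: 3 > -4, 2 > 1.
So a strictly dominates b for Row; b is strictly dominated.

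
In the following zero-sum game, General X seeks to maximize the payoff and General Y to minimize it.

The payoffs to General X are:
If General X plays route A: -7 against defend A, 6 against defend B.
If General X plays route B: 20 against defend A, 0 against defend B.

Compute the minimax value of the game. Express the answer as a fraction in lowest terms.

40/11

Row minima are -7 and 0, so General X's maximin is 0; column maxima are 20 and 6, so General Y's minimax is 6. These differ, so the equilibrium is in mixed strategies.
Let General X play route A with probability p. General Y is indifferent when −7p + 20(1−p) = 6p, giving p = 20/33.
Let General Y play defend A with probability q. General X is indifferent when −7q + 6(1−q) = 20q, giving q = 2/11.
The value is -7·(2/11) + (6)·(9/11) = 40/11.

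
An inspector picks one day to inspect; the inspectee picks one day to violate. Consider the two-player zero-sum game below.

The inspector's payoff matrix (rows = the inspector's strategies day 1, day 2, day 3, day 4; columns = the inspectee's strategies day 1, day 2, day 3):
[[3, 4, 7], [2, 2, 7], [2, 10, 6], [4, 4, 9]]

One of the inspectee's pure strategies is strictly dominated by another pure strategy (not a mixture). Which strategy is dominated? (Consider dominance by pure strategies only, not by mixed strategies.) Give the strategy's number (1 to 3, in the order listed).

The inspectee prefers columns that give the inspector less. Compare day 3 with day 1: 3 < 7, 2 < 7, 2 < 6, 4 < 9.
So day 1 strictly dominates day 3 for the inspectee; day 3 is strictly dominated.

3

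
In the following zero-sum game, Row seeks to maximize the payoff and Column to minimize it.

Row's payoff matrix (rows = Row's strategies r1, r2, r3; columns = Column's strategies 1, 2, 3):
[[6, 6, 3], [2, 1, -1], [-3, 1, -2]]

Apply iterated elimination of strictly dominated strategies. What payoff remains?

Row r3 is strictly dominated by row r1 (6>-3, 6>1, 3>-2); eliminate r3.
Column 2 is strictly dominated by 3 for Column (3<6, -1<1); eliminate 2.
Row r2 is strictly dominated by row r1 (6>2, 3>-1); eliminate r2.
Column 1 is strictly dominated by 3 for Column (3<6); eliminate 1.
Only (r1, 3) remains, with payoff 3.

3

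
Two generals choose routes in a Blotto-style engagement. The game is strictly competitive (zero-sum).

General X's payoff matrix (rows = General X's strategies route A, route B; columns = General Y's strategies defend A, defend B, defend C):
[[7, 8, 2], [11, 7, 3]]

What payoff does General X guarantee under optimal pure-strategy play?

3

Row minima: 2, 3 → General X's maximin is 3.
Column maxima: 11, 8, 3 → General Y's minimax is 3.
They coincide at (route B, defend C), so the value is 3.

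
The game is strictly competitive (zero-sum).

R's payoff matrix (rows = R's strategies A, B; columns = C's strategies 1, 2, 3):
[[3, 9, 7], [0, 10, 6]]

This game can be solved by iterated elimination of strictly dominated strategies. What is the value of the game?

Column 2 is strictly dominated by 1 for C (3<9, 0<10); eliminate 2.
Row B is strictly dominated by row A (3>0, 7>6); eliminate B.
Column 3 is strictly dominated by 1 for C (3<7); eliminate 3.
Only (A, 1) remains, with payoff 3.

3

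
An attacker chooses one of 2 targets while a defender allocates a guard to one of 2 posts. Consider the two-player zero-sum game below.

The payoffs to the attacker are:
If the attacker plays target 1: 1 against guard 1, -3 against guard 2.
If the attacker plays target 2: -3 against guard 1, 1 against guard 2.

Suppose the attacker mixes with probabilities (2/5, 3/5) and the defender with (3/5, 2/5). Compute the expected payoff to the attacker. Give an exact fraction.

-27/25

Against (3/5, 2/5), each row's expected payoff is target 1: -3/5; target 2: -7/5.
Taking the (2/5, 3/5)-weighted average: (2/5)·(-3/5) + (3/5)·(-7/5) = -27/25.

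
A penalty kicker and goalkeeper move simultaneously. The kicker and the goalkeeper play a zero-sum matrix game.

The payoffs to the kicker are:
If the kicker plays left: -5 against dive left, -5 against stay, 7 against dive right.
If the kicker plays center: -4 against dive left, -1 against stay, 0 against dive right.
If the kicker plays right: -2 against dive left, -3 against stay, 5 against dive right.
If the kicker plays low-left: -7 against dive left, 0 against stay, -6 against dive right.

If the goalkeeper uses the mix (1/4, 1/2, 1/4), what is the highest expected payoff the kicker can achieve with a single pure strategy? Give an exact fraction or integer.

-3/4

left: (-5)·(1/4) + (-5)·(1/2) + (7)·(1/4) = -2.
center: (-4)·(1/4) + (-1)·(1/2) + (0)·(1/4) = -3/2.
right: (-2)·(1/4) + (-3)·(1/2) + (5)·(1/4) = -3/4.
low-left: (-7)·(1/4) + (0)·(1/2) + (-6)·(1/4) = -13/4.
The best pure response is right with expected payoff -3/4.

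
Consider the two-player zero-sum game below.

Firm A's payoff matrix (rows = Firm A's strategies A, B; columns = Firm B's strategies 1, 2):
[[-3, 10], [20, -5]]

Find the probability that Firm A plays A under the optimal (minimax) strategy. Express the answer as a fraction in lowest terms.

Row minima are -3 and -5, so Firm A's maximin is -3; column maxima are 20 and 10, so Firm B's minimax is 10. These differ, so the equilibrium is in mixed strategies.
Let Firm A play A with probability p. Firm B is indifferent when −3p + 20(1−p) = 10p − 5(1−p), giving p = 25/38.

25/38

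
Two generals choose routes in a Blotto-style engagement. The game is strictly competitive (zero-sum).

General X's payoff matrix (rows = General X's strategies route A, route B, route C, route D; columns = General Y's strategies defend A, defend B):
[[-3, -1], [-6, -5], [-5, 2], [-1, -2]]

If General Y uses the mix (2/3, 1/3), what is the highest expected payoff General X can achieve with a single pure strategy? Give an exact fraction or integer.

-4/3

route A: (-3)·(2/3) + (-1)·(1/3) = -7/3.
route B: (-6)·(2/3) + (-5)·(1/3) = -17/3.
route C: (-5)·(2/3) + (2)·(1/3) = -8/3.
route D: (-1)·(2/3) + (-2)·(1/3) = -4/3.
The best pure response is route D with expected payoff -4/3.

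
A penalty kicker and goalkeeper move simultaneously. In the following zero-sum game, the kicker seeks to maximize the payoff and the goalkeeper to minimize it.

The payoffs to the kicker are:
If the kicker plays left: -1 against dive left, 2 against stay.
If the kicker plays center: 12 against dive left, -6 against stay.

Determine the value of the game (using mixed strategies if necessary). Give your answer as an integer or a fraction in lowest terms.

Row minima are -1 and -6, so the kicker's maximin is -1; column maxima are 12 and 2, so the goalkeeper's minimax is 2. These differ, so the equilibrium is in mixed strategies.
Let the kicker play left with probability p. The goalkeeper is indifferent when −p + 12(1−p) = 2p − 6(1−p), giving p = 6/7.
Let the goalkeeper play dive left with probability q. The kicker is indifferent when −q + 2(1−q) = 12q − 6(1−q), giving q = 8/21.
The value is -1·(8/21) + (2)·(13/21) = 6/7.

6/7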